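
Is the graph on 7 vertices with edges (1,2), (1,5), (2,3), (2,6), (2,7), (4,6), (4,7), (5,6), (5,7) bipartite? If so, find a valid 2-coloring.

Step 1: Attempt 2-coloring using BFS:
  Start at vertex 1, assign color 0
  Color vertex 2 with color 1 (neighbor of 1)
  Color vertex 5 with color 1 (neighbor of 1)
  Color vertex 3 with color 0 (neighbor of 2)
  Color vertex 6 with color 0 (neighbor of 2)
  Color vertex 7 with color 0 (neighbor of 2)
  Color vertex 4 with color 1 (neighbor of 6)

Step 2: 2-coloring succeeded. No conflicts found.
  Set A (color 0): {1, 3, 6, 7}
  Set B (color 1): {2, 4, 5}

The graph is bipartite with partition {1, 3, 6, 7}, {2, 4, 5}.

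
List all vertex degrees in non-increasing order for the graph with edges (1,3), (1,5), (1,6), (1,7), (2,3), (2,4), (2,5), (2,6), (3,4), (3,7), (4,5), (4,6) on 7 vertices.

Step 1: Count edges incident to each vertex:
  deg(1) = 4 (neighbors: 3, 5, 6, 7)
  deg(2) = 4 (neighbors: 3, 4, 5, 6)
  deg(3) = 4 (neighbors: 1, 2, 4, 7)
  deg(4) = 4 (neighbors: 2, 3, 5, 6)
  deg(5) = 3 (neighbors: 1, 2, 4)
  deg(6) = 3 (neighbors: 1, 2, 4)
  deg(7) = 2 (neighbors: 1, 3)

Step 2: Sort degrees in non-increasing order:
  Degrees: [4, 4, 4, 4, 3, 3, 2] -> sorted: [4, 4, 4, 4, 3, 3, 2]

Degree sequence: [4, 4, 4, 4, 3, 3, 2]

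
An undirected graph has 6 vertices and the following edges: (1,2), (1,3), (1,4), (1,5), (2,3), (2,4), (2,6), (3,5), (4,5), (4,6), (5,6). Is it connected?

Step 1: Build adjacency list from edges:
  1: 2, 3, 4, 5
  2: 1, 3, 4, 6
  3: 1, 2, 5
  4: 1, 2, 5, 6
  5: 1, 3, 4, 6
  6: 2, 4, 5

Step 2: Run BFS/DFS from vertex 1:
  Visited: {1, 2, 3, 4, 5, 6}
  Reached 6 of 6 vertices

Step 3: All 6 vertices reached from vertex 1, so the graph is connected.
Answer: Yes, the graph is connected.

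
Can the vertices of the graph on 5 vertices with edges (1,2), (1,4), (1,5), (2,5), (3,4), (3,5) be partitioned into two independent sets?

Step 1: Attempt 2-coloring using BFS:
  Start at vertex 1, assign color 0
  Color vertex 2 with color 1 (neighbor of 1)
  Color vertex 4 with color 1 (neighbor of 1)
  Color vertex 5 with color 1 (neighbor of 1)

Step 2: Conflict found! Vertices 2 and 5 are adjacent but have the same color.
This means the graph contains an odd cycle.

The graph is NOT bipartite.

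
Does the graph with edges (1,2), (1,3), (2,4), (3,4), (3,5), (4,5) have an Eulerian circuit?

Step 1: Find the degree of each vertex:
  deg(1) = 2
  deg(2) = 2
  deg(3) = 3
  deg(4) = 3
  deg(5) = 2

Step 2: Count vertices with odd degree:
  Odd-degree vertices: 3, 4 (2 total)

Step 3: Apply Euler's theorem:
  - Eulerian circuit exists iff graph is connected and all vertices have even degree
  - Eulerian path exists iff graph is connected and has 0 or 2 odd-degree vertices

Graph is connected with exactly 2 odd-degree vertices (3, 4).
Eulerian path exists (starting and ending at the odd-degree vertices), but no Eulerian circuit.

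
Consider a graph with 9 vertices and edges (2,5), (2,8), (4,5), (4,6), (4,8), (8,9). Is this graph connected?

Step 1: Build adjacency list from edges:
  1: (none)
  2: 5, 8
  3: (none)
  4: 5, 6, 8
  5: 2, 4
  6: 4
  7: (none)
  8: 2, 4, 9
  9: 8

Step 2: Run BFS/DFS from vertex 1:
  Visited: {1}
  Reached 1 of 9 vertices

Step 3: Only 1 of 9 vertices reached. Graph is disconnected.
Connected components: {1}, {2, 4, 5, 6, 8, 9}, {3}, {7}
Answer: No, the graph is not connected (4 components).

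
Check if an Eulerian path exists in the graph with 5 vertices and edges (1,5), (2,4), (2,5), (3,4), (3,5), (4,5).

Step 1: Find the degree of each vertex:
  deg(1) = 1
  deg(2) = 2
  deg(3) = 2
  deg(4) = 3
  deg(5) = 4

Step 2: Count vertices with odd degree:
  Odd-degree vertices: 1, 4 (2 total)

Step 3: Apply Euler's theorem:
  - Eulerian circuit exists iff graph is connected and all vertices have even degree
  - Eulerian path exists iff graph is connected and has 0 or 2 odd-degree vertices

Graph is connected with exactly 2 odd-degree vertices (1, 4).
Eulerian path exists (starting and ending at the odd-degree vertices), but no Eulerian circuit.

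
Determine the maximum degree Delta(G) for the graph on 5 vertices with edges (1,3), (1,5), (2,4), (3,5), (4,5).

Step 1: Count edges incident to each vertex:
  deg(1) = 2 (neighbors: 3, 5)
  deg(2) = 1 (neighbors: 4)
  deg(3) = 2 (neighbors: 1, 5)
  deg(4) = 2 (neighbors: 2, 5)
  deg(5) = 3 (neighbors: 1, 3, 4)

Step 2: Find maximum:
  max(2, 1, 2, 2, 3) = 3 (vertex 5)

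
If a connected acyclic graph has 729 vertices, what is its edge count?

A tree on n vertices always has exactly n - 1 edges.
For n = 729: edges = 729 - 1 = 728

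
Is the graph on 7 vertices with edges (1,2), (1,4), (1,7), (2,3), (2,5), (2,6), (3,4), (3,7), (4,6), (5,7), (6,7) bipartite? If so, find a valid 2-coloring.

Step 1: Attempt 2-coloring using BFS:
  Start at vertex 1, assign color 0
  Color vertex 2 with color 1 (neighbor of 1)
  Color vertex 4 with color 1 (neighbor of 1)
  Color vertex 7 with color 1 (neighbor of 1)
  Color vertex 3 with color 0 (neighbor of 2)
  Color vertex 5 with color 0 (neighbor of 2)
  Color vertex 6 with color 0 (neighbor of 2)

Step 2: 2-coloring succeeded. No conflicts found.
  Set A (color 0): {1, 3, 5, 6}
  Set B (color 1): {2, 4, 7}

The graph is bipartite with partition {1, 3, 5, 6}, {2, 4, 7}.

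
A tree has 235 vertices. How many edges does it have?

A tree on n vertices always has exactly n - 1 edges.
For n = 235: edges = 235 - 1 = 234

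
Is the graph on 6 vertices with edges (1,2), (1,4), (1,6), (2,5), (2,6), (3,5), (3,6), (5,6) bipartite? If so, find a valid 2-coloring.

Step 1: Attempt 2-coloring using BFS:
  Start at vertex 1, assign color 0
  Color vertex 2 with color 1 (neighbor of 1)
  Color vertex 4 with color 1 (neighbor of 1)
  Color vertex 6 with color 1 (neighbor of 1)
  Color vertex 5 with color 0 (neighbor of 2)

Step 2: Conflict found! Vertices 2 and 6 are adjacent but have the same color.
This means the graph contains an odd cycle.

The graph is NOT bipartite.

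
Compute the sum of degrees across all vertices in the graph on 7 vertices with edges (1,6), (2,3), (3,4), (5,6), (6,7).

Step 1: Count edges incident to each vertex:
  deg(1) = 1 (neighbors: 6)
  deg(2) = 1 (neighbors: 3)
  deg(3) = 2 (neighbors: 2, 4)
  deg(4) = 1 (neighbors: 3)
  deg(5) = 1 (neighbors: 6)
  deg(6) = 3 (neighbors: 1, 5, 7)
  deg(7) = 1 (neighbors: 6)

Step 2: Sum all degrees:
  1 + 1 + 2 + 1 + 1 + 3 + 1 = 10

Verification: sum of degrees = 2 * |E| = 2 * 5 = 10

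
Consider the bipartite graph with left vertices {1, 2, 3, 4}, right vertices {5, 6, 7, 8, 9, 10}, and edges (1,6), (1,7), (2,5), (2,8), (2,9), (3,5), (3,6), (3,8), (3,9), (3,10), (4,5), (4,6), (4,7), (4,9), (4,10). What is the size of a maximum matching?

Step 1: List the neighbors of each left vertex:
  1: 6, 7
  2: 5, 8, 9
  3: 5, 6, 8, 9, 10
  4: 5, 6, 7, 9, 10

Step 2: Greedily match left vertices, then look for augmenting paths:
  Match 1 -- 6
  Match 2 -- 5
  Match 3 -- 8
  Match 4 -- 7
  No augmenting path remains.

Step 3: Verify this is maximum:
  Matching size 4 = min(|L|, |R|) = min(4, 6), which is an upper bound, so this matching is maximum.

Maximum matching: {(1,6), (2,5), (3,8), (4,7)}
Size: 4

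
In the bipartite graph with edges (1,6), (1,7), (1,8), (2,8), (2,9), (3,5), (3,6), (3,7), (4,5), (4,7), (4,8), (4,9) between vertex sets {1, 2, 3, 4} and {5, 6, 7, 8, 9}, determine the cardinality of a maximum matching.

Step 1: List the neighbors of each left vertex:
  1: 6, 7, 8
  2: 8, 9
  3: 5, 6, 7
  4: 5, 7, 8, 9

Step 2: Greedily match left vertices, then look for augmenting paths:
  Match 1 -- 6
  Match 2 -- 8
  Match 3 -- 5
  Match 4 -- 7
  No augmenting path remains.

Step 3: Verify this is maximum:
  Matching size 4 = min(|L|, |R|) = min(4, 5), which is an upper bound, so this matching is maximum.

Maximum matching: {(1,6), (2,8), (3,5), (4,7)}
Size: 4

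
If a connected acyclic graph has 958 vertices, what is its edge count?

A tree on n vertices always has exactly n - 1 edges.
For n = 958: edges = 958 - 1 = 957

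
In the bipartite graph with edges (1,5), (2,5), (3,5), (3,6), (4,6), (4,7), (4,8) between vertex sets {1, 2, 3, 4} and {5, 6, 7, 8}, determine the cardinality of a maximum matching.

Step 1: List the neighbors of each left vertex:
  1: 5
  2: 5
  3: 5, 6
  4: 6, 7, 8

Step 2: Greedily match left vertices, then look for augmenting paths:
  Match 1 -- 5
  Match 3 -- 6
  Match 4 -- 7
  No augmenting path remains.

Step 3: Verify this is maximum:
  Matching has size 3. The vertex set {3, 4, 5} covers every edge and has size 3; any matching has at most one edge per cover vertex, so 3 is maximum (König's theorem).

Maximum matching: {(1,5), (3,6), (4,7)}
Size: 3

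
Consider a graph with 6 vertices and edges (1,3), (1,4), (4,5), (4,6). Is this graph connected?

Step 1: Build adjacency list from edges:
  1: 3, 4
  2: (none)
  3: 1
  4: 1, 5, 6
  5: 4
  6: 4

Step 2: Run BFS/DFS from vertex 1:
  Visited: {1, 3, 4, 5, 6}
  Reached 5 of 6 vertices

Step 3: Only 5 of 6 vertices reached. Graph is disconnected.
Connected components: {1, 3, 4, 5, 6}, {2}
Answer: No, the graph is not connected (2 components).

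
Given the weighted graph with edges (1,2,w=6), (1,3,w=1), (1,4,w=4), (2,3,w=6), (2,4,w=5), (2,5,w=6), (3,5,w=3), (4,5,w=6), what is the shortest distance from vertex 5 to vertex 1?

Step 1: Build adjacency list with weights:
  1: 2(w=6), 3(w=1), 4(w=4)
  2: 1(w=6), 3(w=6), 4(w=5), 5(w=6)
  3: 1(w=1), 2(w=6), 5(w=3)
  4: 1(w=4), 2(w=5), 5(w=6)
  5: 2(w=6), 3(w=3), 4(w=6)

Step 2: Apply Dijkstra's algorithm from vertex 5:
  Visit vertex 5 (distance=0)
    Update dist[2] = 6
    Update dist[3] = 3
    Update dist[4] = 6
  Visit vertex 3 (distance=3)
    Update dist[1] = 4
  Visit vertex 1 (distance=4)

Step 3: Shortest path: 5 -> 3 -> 1
Total weight: 3 + 1 = 4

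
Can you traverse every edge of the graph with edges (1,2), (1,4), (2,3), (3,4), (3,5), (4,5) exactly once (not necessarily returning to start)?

Step 1: Find the degree of each vertex:
  deg(1) = 2
  deg(2) = 2
  deg(3) = 3
  deg(4) = 3
  deg(5) = 2

Step 2: Count vertices with odd degree:
  Odd-degree vertices: 3, 4 (2 total)

Step 3: Apply Euler's theorem:
  - Eulerian circuit exists iff graph is connected and all vertices have even degree
  - Eulerian path exists iff graph is connected and has 0 or 2 odd-degree vertices

Graph is connected with exactly 2 odd-degree vertices (3, 4).
Eulerian path exists (starting and ending at the odd-degree vertices), but no Eulerian circuit.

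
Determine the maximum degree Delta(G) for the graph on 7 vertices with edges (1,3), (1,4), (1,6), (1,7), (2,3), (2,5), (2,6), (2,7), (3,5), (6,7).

Step 1: Count edges incident to each vertex:
  deg(1) = 4 (neighbors: 3, 4, 6, 7)
  deg(2) = 4 (neighbors: 3, 5, 6, 7)
  deg(3) = 3 (neighbors: 1, 2, 5)
  deg(4) = 1 (neighbors: 1)
  deg(5) = 2 (neighbors: 2, 3)
  deg(6) = 3 (neighbors: 1, 2, 7)
  deg(7) = 3 (neighbors: 1, 2, 6)

Step 2: Find maximum:
  max(4, 4, 3, 1, 2, 3, 3) = 4 (vertex 1)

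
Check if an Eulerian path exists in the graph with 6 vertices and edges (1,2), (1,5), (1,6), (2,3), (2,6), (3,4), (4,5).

Step 1: Find the degree of each vertex:
  deg(1) = 3
  deg(2) = 3
  deg(3) = 2
  deg(4) = 2
  deg(5) = 2
  deg(6) = 2

Step 2: Count vertices with odd degree:
  Odd-degree vertices: 1, 2 (2 total)

Step 3: Apply Euler's theorem:
  - Eulerian circuit exists iff graph is connected and all vertices have even degree
  - Eulerian path exists iff graph is connected and has 0 or 2 odd-degree vertices

Graph is connected with exactly 2 odd-degree vertices (1, 2).
Eulerian path exists (starting and ending at the odd-degree vertices), but no Eulerian circuit.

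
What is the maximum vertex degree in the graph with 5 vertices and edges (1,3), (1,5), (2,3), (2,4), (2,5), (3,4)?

Step 1: Count edges incident to each vertex:
  deg(1) = 2 (neighbors: 3, 5)
  deg(2) = 3 (neighbors: 3, 4, 5)
  deg(3) = 3 (neighbors: 1, 2, 4)
  deg(4) = 2 (neighbors: 2, 3)
  deg(5) = 2 (neighbors: 1, 2)

Step 2: Find maximum:
  max(2, 3, 3, 2, 2) = 3 (vertex 2)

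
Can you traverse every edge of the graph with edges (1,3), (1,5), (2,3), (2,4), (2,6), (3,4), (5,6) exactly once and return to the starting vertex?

Step 1: Find the degree of each vertex:
  deg(1) = 2
  deg(2) = 3
  deg(3) = 3
  deg(4) = 2
  deg(5) = 2
  deg(6) = 2

Step 2: Count vertices with odd degree:
  Odd-degree vertices: 2, 3 (2 total)

Step 3: Apply Euler's theorem:
  - Eulerian circuit exists iff graph is connected and all vertices have even degree
  - Eulerian path exists iff graph is connected and has 0 or 2 odd-degree vertices

Graph is connected with exactly 2 odd-degree vertices (2, 3).
Eulerian path exists (starting and ending at the odd-degree vertices), but no Eulerian circuit.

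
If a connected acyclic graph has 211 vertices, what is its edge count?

A tree on n vertices always has exactly n - 1 edges.
For n = 211: edges = 211 - 1 = 210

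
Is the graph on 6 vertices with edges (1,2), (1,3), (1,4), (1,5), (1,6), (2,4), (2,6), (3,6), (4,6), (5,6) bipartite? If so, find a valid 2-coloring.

Step 1: Attempt 2-coloring using BFS:
  Start at vertex 1, assign color 0
  Color vertex 2 with color 1 (neighbor of 1)
  Color vertex 3 with color 1 (neighbor of 1)
  Color vertex 4 with color 1 (neighbor of 1)
  Color vertex 5 with color 1 (neighbor of 1)
  Color vertex 6 with color 1 (neighbor of 1)

Step 2: Conflict found! Vertices 2 and 4 are adjacent but have the same color.
This means the graph contains an odd cycle.

The graph is NOT bipartite.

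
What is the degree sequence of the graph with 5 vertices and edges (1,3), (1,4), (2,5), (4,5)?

Step 1: Count edges incident to each vertex:
  deg(1) = 2 (neighbors: 3, 4)
  deg(2) = 1 (neighbors: 5)
  deg(3) = 1 (neighbors: 1)
  deg(4) = 2 (neighbors: 1, 5)
  deg(5) = 2 (neighbors: 2, 4)

Step 2: Sort degrees in non-increasing order:
  Degrees: [2, 1, 1, 2, 2] -> sorted: [2, 2, 2, 1, 1]

Degree sequence: [2, 2, 2, 1, 1]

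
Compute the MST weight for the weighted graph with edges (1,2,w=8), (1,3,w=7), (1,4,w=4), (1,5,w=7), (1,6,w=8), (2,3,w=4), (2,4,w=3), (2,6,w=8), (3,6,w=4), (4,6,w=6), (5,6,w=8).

Apply Kruskal's algorithm (sort edges by weight, add if no cycle):

Sorted edges by weight:
  (2,4) w=3
  (1,4) w=4
  (2,3) w=4
  (3,6) w=4
  (4,6) w=6
  (1,5) w=7
  (1,3) w=7
  (1,2) w=8
  (1,6) w=8
  (2,6) w=8
  (5,6) w=8

Add edge (2,4) w=3 -- no cycle. Running total: 3
Add edge (1,4) w=4 -- no cycle. Running total: 7
Add edge (2,3) w=4 -- no cycle. Running total: 11
Add edge (3,6) w=4 -- no cycle. Running total: 15
Skip edge (4,6) w=6 -- would create cycle
Add edge (1,5) w=7 -- no cycle. Running total: 22

MST edges: (2,4,w=3), (1,4,w=4), (2,3,w=4), (3,6,w=4), (1,5,w=7)
Total MST weight: 3 + 4 + 4 + 4 + 7 = 22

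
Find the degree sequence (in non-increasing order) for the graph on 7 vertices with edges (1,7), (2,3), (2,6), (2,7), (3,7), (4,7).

Step 1: Count edges incident to each vertex:
  deg(1) = 1 (neighbors: 7)
  deg(2) = 3 (neighbors: 3, 6, 7)
  deg(3) = 2 (neighbors: 2, 7)
  deg(4) = 1 (neighbors: 7)
  deg(5) = 0 (neighbors: none)
  deg(6) = 1 (neighbors: 2)
  deg(7) = 4 (neighbors: 1, 2, 3, 4)

Step 2: Sort degrees in non-increasing order:
  Degrees: [1, 3, 2, 1, 0, 1, 4] -> sorted: [4, 3, 2, 1, 1, 1, 0]

Degree sequence: [4, 3, 2, 1, 1, 1, 0]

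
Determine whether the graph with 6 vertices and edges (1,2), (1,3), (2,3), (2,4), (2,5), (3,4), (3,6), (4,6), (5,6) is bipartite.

Step 1: Attempt 2-coloring using BFS:
  Start at vertex 1, assign color 0
  Color vertex 2 with color 1 (neighbor of 1)
  Color vertex 3 with color 1 (neighbor of 1)

Step 2: Conflict found! Vertices 2 and 3 are adjacent but have the same color.
This means the graph contains an odd cycle.

The graph is NOT bipartite.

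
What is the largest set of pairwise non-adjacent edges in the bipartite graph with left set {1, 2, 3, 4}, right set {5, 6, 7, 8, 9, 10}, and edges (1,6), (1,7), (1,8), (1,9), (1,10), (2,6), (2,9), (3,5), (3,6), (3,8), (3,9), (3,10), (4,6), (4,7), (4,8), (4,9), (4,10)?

Step 1: List the neighbors of each left vertex:
  1: 6, 7, 8, 9, 10
  2: 6, 9
  3: 5, 6, 8, 9, 10
  4: 6, 7, 8, 9, 10

Step 2: Greedily match left vertices, then look for augmenting paths:
  Match 1 -- 6
  Match 2 -- 9
  Match 3 -- 5
  Match 4 -- 7
  No augmenting path remains.

Step 3: Verify this is maximum:
  Matching size 4 = min(|L|, |R|) = min(4, 6), which is an upper bound, so this matching is maximum.

Maximum matching: {(1,6), (2,9), (3,5), (4,7)}
Size: 4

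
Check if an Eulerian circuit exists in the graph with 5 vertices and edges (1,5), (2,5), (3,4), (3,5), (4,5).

Step 1: Find the degree of each vertex:
  deg(1) = 1
  deg(2) = 1
  deg(3) = 2
  deg(4) = 2
  deg(5) = 4

Step 2: Count vertices with odd degree:
  Odd-degree vertices: 1, 2 (2 total)

Step 3: Apply Euler's theorem:
  - Eulerian circuit exists iff graph is connected and all vertices have even degree
  - Eulerian path exists iff graph is connected and has 0 or 2 odd-degree vertices

Graph is connected with exactly 2 odd-degree vertices (1, 2).
Eulerian path exists (starting and ending at the odd-degree vertices), but no Eulerian circuit.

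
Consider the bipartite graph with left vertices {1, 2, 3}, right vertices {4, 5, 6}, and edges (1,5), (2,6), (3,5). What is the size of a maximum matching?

Step 1: List the neighbors of each left vertex:
  1: 5
  2: 6
  3: 5

Step 2: Greedily match left vertices, then look for augmenting paths:
  Match 1 -- 5
  Match 2 -- 6
  No augmenting path remains.

Step 3: Verify this is maximum:
  Matching has size 2. The vertex set {2, 5} covers every edge and has size 2; any matching has at most one edge per cover vertex, so 2 is maximum (König's theorem).

Maximum matching: {(1,5), (2,6)}
Size: 2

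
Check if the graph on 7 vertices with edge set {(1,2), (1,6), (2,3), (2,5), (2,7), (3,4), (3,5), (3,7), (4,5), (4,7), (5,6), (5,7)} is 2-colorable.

Step 1: Attempt 2-coloring using BFS:
  Start at vertex 1, assign color 0
  Color vertex 2 with color 1 (neighbor of 1)
  Color vertex 6 with color 1 (neighbor of 1)
  Color vertex 3 with color 0 (neighbor of 2)
  Color vertex 5 with color 0 (neighbor of 2)
  Color vertex 7 with color 0 (neighbor of 2)
  Color vertex 4 with color 1 (neighbor of 3)

Step 2: Conflict found! Vertices 3 and 5 are adjacent but have the same color.
This means the graph contains an odd cycle.

The graph is NOT bipartite.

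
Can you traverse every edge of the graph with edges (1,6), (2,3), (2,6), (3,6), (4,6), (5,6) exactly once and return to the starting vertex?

Step 1: Find the degree of each vertex:
  deg(1) = 1
  deg(2) = 2
  deg(3) = 2
  deg(4) = 1
  deg(5) = 1
  deg(6) = 5

Step 2: Count vertices with odd degree:
  Odd-degree vertices: 1, 4, 5, 6 (4 total)

Step 3: Apply Euler's theorem:
  - Eulerian circuit exists iff graph is connected and all vertices have even degree
  - Eulerian path exists iff graph is connected and has 0 or 2 odd-degree vertices

Graph has 4 odd-degree vertices (need 0 or 2).
Neither Eulerian path nor Eulerian circuit exists.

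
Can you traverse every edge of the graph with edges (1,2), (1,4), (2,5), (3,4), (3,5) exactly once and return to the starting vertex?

Step 1: Find the degree of each vertex:
  deg(1) = 2
  deg(2) = 2
  deg(3) = 2
  deg(4) = 2
  deg(5) = 2

Step 2: Count vertices with odd degree:
  All vertices have even degree (0 odd-degree vertices)

Step 3: Apply Euler's theorem:
  - Eulerian circuit exists iff graph is connected and all vertices have even degree
  - Eulerian path exists iff graph is connected and has 0 or 2 odd-degree vertices

Graph is connected with 0 odd-degree vertices.
Both Eulerian circuit and Eulerian path exist.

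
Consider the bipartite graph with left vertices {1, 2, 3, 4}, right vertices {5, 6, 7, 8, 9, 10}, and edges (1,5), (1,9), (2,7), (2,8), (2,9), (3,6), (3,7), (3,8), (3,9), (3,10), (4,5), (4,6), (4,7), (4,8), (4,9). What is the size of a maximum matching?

Step 1: List the neighbors of each left vertex:
  1: 5, 9
  2: 7, 8, 9
  3: 6, 7, 8, 9, 10
  4: 5, 6, 7, 8, 9

Step 2: Greedily match left vertices, then look for augmenting paths:
  Match 1 -- 5
  Match 2 -- 7
  Match 3 -- 6
  Match 4 -- 8
  No augmenting path remains.

Step 3: Verify this is maximum:
  Matching size 4 = min(|L|, |R|) = min(4, 6), which is an upper bound, so this matching is maximum.

Maximum matching: {(1,5), (2,7), (3,6), (4,8)}
Size: 4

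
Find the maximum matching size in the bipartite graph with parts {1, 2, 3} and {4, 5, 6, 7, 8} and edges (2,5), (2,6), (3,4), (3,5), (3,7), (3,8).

Step 1: List the neighbors of each left vertex:
  1: (none)
  2: 5, 6
  3: 4, 5, 7, 8

Step 2: Greedily match left vertices, then look for augmenting paths:
  Match 2 -- 5
  Match 3 -- 4
  No augmenting path remains.

Step 3: Verify this is maximum:
  Matching has size 2. The vertex set {2, 3} covers every edge and has size 2; any matching has at most one edge per cover vertex, so 2 is maximum (König's theorem).

Maximum matching: {(2,5), (3,4)}
Size: 2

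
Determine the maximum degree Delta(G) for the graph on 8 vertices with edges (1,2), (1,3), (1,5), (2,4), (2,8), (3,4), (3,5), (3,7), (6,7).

Step 1: Count edges incident to each vertex:
  deg(1) = 3 (neighbors: 2, 3, 5)
  deg(2) = 3 (neighbors: 1, 4, 8)
  deg(3) = 4 (neighbors: 1, 4, 5, 7)
  deg(4) = 2 (neighbors: 2, 3)
  deg(5) = 2 (neighbors: 1, 3)
  deg(6) = 1 (neighbors: 7)
  deg(7) = 2 (neighbors: 3, 6)
  deg(8) = 1 (neighbors: 2)

Step 2: Find maximum:
  max(3, 3, 4, 2, 2, 1, 2, 1) = 4 (vertex 3)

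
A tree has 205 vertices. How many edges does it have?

A tree on n vertices always has exactly n - 1 edges.
For n = 205: edges = 205 - 1 = 204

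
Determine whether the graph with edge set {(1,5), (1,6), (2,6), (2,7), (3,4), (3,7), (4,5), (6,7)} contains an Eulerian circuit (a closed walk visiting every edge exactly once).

Step 1: Find the degree of each vertex:
  deg(1) = 2
  deg(2) = 2
  deg(3) = 2
  deg(4) = 2
  deg(5) = 2
  deg(6) = 3
  deg(7) = 3

Step 2: Count vertices with odd degree:
  Odd-degree vertices: 6, 7 (2 total)

Step 3: Apply Euler's theorem:
  - Eulerian circuit exists iff graph is connected and all vertices have even degree
  - Eulerian path exists iff graph is connected and has 0 or 2 odd-degree vertices

Graph is connected with exactly 2 odd-degree vertices (6, 7).
Eulerian path exists (starting and ending at the odd-degree vertices), but no Eulerian circuit.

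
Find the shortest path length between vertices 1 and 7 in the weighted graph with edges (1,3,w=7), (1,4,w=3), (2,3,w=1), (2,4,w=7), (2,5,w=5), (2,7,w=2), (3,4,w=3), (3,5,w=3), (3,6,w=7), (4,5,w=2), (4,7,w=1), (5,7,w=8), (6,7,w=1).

Step 1: Build adjacency list with weights:
  1: 3(w=7), 4(w=3)
  2: 3(w=1), 4(w=7), 5(w=5), 7(w=2)
  3: 1(w=7), 2(w=1), 4(w=3), 5(w=3), 6(w=7)
  4: 1(w=3), 2(w=7), 3(w=3), 5(w=2), 7(w=1)
  5: 2(w=5), 3(w=3), 4(w=2), 7(w=8)
  6: 3(w=7), 7(w=1)
  7: 2(w=2), 4(w=1), 5(w=8), 6(w=1)

Step 2: Apply Dijkstra's algorithm from vertex 1:
  Visit vertex 1 (distance=0)
    Update dist[3] = 7
    Update dist[4] = 3
  Visit vertex 4 (distance=3)
    Update dist[2] = 10
    Update dist[3] = 6
    Update dist[5] = 5
    Update dist[7] = 4
  Visit vertex 7 (distance=4)
    Update dist[2] = 6
    Update dist[6] = 5

Step 3: Shortest path: 1 -> 4 -> 7
Total weight: 3 + 1 = 4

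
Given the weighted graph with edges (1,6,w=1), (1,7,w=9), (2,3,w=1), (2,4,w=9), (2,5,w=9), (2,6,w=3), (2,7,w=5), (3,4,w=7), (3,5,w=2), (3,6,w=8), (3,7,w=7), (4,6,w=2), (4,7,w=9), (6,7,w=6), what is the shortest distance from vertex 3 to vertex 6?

Step 1: Build adjacency list with weights:
  1: 6(w=1), 7(w=9)
  2: 3(w=1), 4(w=9), 5(w=9), 6(w=3), 7(w=5)
  3: 2(w=1), 4(w=7), 5(w=2), 6(w=8), 7(w=7)
  4: 2(w=9), 3(w=7), 6(w=2), 7(w=9)
  5: 2(w=9), 3(w=2)
  6: 1(w=1), 2(w=3), 3(w=8), 4(w=2), 7(w=6)
  7: 1(w=9), 2(w=5), 3(w=7), 4(w=9), 6(w=6)

Step 2: Apply Dijkstra's algorithm from vertex 3:
  Visit vertex 3 (distance=0)
    Update dist[2] = 1
    Update dist[4] = 7
    Update dist[5] = 2
    Update dist[6] = 8
    Update dist[7] = 7
  Visit vertex 2 (distance=1)
    Update dist[6] = 4
    Update dist[7] = 6
  Visit vertex 5 (distance=2)
  Visit vertex 6 (distance=4)
    Update dist[1] = 5
    Update dist[4] = 6

Step 3: Shortest path: 3 -> 2 -> 6
Total weight: 1 + 3 = 4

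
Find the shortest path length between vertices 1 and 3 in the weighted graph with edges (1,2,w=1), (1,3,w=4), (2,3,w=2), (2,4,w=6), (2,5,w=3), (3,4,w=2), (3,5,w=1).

Step 1: Build adjacency list with weights:
  1: 2(w=1), 3(w=4)
  2: 1(w=1), 3(w=2), 4(w=6), 5(w=3)
  3: 1(w=4), 2(w=2), 4(w=2), 5(w=1)
  4: 2(w=6), 3(w=2)
  5: 2(w=3), 3(w=1)

Step 2: Apply Dijkstra's algorithm from vertex 1:
  Visit vertex 1 (distance=0)
    Update dist[2] = 1
    Update dist[3] = 4
  Visit vertex 2 (distance=1)
    Update dist[3] = 3
    Update dist[4] = 7
    Update dist[5] = 4
  Visit vertex 3 (distance=3)
    Update dist[4] = 5

Step 3: Shortest path: 1 -> 2 -> 3
Total weight: 1 + 2 = 3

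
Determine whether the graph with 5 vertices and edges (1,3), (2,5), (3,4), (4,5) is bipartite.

Step 1: Attempt 2-coloring using BFS:
  Start at vertex 1, assign color 0
  Color vertex 3 with color 1 (neighbor of 1)
  Color vertex 4 with color 0 (neighbor of 3)
  Color vertex 5 with color 1 (neighbor of 4)
  Color vertex 2 with color 0 (neighbor of 5)

Step 2: 2-coloring succeeded. No conflicts found.
  Set A (color 0): {1, 2, 4}
  Set B (color 1): {3, 5}

The graph is bipartite with partition {1, 2, 4}, {3, 5}.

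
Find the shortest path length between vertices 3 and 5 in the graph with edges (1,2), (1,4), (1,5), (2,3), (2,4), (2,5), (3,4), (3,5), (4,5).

Step 1: Build adjacency list:
  1: 2, 4, 5
  2: 1, 3, 4, 5
  3: 2, 4, 5
  4: 1, 2, 3, 5
  5: 1, 2, 3, 4

Step 2: BFS from vertex 3 to find shortest path to 5:
  vertex 2 reached at distance 1
  vertex 4 reached at distance 1
  vertex 5 reached at distance 1

Step 3: Shortest path: 3 -> 5
Path length: 1 edge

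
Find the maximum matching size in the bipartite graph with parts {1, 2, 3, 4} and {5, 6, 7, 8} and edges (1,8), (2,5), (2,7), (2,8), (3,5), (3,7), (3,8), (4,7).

Step 1: List the neighbors of each left vertex:
  1: 8
  2: 5, 7, 8
  3: 5, 7, 8
  4: 7

Step 2: Greedily match left vertices, then look for augmenting paths:
  Match 1 -- 8
  Match 2 -- 5
  Match 3 -- 7
  No augmenting path remains.

Step 3: Verify this is maximum:
  Matching has size 3. The vertex set {5, 7, 8} covers every edge and has size 3; any matching has at most one edge per cover vertex, so 3 is maximum (König's theorem).

Maximum matching: {(1,8), (2,5), (3,7)}
Size: 3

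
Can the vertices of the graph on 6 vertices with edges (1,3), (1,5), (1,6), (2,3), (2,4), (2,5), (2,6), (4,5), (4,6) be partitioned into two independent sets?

Step 1: Attempt 2-coloring using BFS:
  Start at vertex 1, assign color 0
  Color vertex 3 with color 1 (neighbor of 1)
  Color vertex 5 with color 1 (neighbor of 1)
  Color vertex 6 with color 1 (neighbor of 1)
  Color vertex 2 with color 0 (neighbor of 3)
  Color vertex 4 with color 0 (neighbor of 5)

Step 2: Conflict found! Vertices 2 and 4 are adjacent but have the same color.
This means the graph contains an odd cycle.

The graph is NOT bipartite.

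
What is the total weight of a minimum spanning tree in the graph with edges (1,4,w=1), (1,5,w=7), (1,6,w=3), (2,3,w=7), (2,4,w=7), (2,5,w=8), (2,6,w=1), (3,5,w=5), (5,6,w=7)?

Apply Kruskal's algorithm (sort edges by weight, add if no cycle):

Sorted edges by weight:
  (1,4) w=1
  (2,6) w=1
  (1,6) w=3
  (3,5) w=5
  (1,5) w=7
  (2,4) w=7
  (2,3) w=7
  (5,6) w=7
  (2,5) w=8

Add edge (1,4) w=1 -- no cycle. Running total: 1
Add edge (2,6) w=1 -- no cycle. Running total: 2
Add edge (1,6) w=3 -- no cycle. Running total: 5
Add edge (3,5) w=5 -- no cycle. Running total: 10
Add edge (1,5) w=7 -- no cycle. Running total: 17

MST edges: (1,4,w=1), (2,6,w=1), (1,6,w=3), (3,5,w=5), (1,5,w=7)
Total MST weight: 1 + 1 + 3 + 5 + 7 = 17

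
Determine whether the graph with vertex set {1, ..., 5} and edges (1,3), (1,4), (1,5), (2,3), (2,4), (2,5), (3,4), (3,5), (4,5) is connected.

Step 1: Build adjacency list from edges:
  1: 3, 4, 5
  2: 3, 4, 5
  3: 1, 2, 4, 5
  4: 1, 2, 3, 5
  5: 1, 2, 3, 4

Step 2: Run BFS/DFS from vertex 1:
  Visited: {1, 3, 4, 5, 2}
  Reached 5 of 5 vertices

Step 3: All 5 vertices reached from vertex 1, so the graph is connected.
Answer: Yes, the graph is connected.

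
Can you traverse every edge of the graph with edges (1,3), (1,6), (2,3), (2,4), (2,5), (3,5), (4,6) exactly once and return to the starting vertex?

Step 1: Find the degree of each vertex:
  deg(1) = 2
  deg(2) = 3
  deg(3) = 3
  deg(4) = 2
  deg(5) = 2
  deg(6) = 2

Step 2: Count vertices with odd degree:
  Odd-degree vertices: 2, 3 (2 total)

Step 3: Apply Euler's theorem:
  - Eulerian circuit exists iff graph is connected and all vertices have even degree
  - Eulerian path exists iff graph is connected and has 0 or 2 odd-degree vertices

Graph is connected with exactly 2 odd-degree vertices (2, 3).
Eulerian path exists (starting and ending at the odd-degree vertices), but no Eulerian circuit.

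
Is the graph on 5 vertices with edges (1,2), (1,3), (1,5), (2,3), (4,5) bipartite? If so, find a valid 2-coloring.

Step 1: Attempt 2-coloring using BFS:
  Start at vertex 1, assign color 0
  Color vertex 2 with color 1 (neighbor of 1)
  Color vertex 3 with color 1 (neighbor of 1)
  Color vertex 5 with color 1 (neighbor of 1)

Step 2: Conflict found! Vertices 2 and 3 are adjacent but have the same color.
This means the graph contains an odd cycle.

The graph is NOT bipartite.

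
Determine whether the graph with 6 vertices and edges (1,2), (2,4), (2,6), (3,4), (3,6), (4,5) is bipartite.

Step 1: Attempt 2-coloring using BFS:
  Start at vertex 1, assign color 0
  Color vertex 2 with color 1 (neighbor of 1)
  Color vertex 4 with color 0 (neighbor of 2)
  Color vertex 6 with color 0 (neighbor of 2)
  Color vertex 3 with color 1 (neighbor of 4)
  Color vertex 5 with color 1 (neighbor of 4)

Step 2: 2-coloring succeeded. No conflicts found.
  Set A (color 0): {1, 4, 6}
  Set B (color 1): {2, 3, 5}

The graph is bipartite with partition {1, 4, 6}, {2, 3, 5}.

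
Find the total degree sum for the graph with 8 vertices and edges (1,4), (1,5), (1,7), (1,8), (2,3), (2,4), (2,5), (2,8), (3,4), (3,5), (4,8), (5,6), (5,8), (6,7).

Step 1: Count edges incident to each vertex:
  deg(1) = 4 (neighbors: 4, 5, 7, 8)
  deg(2) = 4 (neighbors: 3, 4, 5, 8)
  deg(3) = 3 (neighbors: 2, 4, 5)
  deg(4) = 4 (neighbors: 1, 2, 3, 8)
  deg(5) = 5 (neighbors: 1, 2, 3, 6, 8)
  deg(6) = 2 (neighbors: 5, 7)
  deg(7) = 2 (neighbors: 1, 6)
  deg(8) = 4 (neighbors: 1, 2, 4, 5)

Step 2: Sum all degrees:
  4 + 4 + 3 + 4 + 5 + 2 + 2 + 4 = 28

Verification: sum of degrees = 2 * |E| = 2 * 14 = 28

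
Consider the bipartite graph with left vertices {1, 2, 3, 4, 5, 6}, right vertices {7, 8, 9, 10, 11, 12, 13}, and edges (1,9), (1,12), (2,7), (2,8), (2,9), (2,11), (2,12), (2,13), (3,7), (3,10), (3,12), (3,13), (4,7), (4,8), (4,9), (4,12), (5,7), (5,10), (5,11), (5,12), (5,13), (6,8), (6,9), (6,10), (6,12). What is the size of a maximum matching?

Step 1: List the neighbors of each left vertex:
  1: 9, 12
  2: 7, 8, 9, 11, 12, 13
  3: 7, 10, 12, 13
  4: 7, 8, 9, 12
  5: 7, 10, 11, 12, 13
  6: 8, 9, 10, 12

Step 2: Greedily match left vertices, then look for augmenting paths:
  Match 1 -- 9
  Match 2 -- 7
  Match 3 -- 10
  Match 4 -- 8
  Match 5 -- 11
  Match 6 -- 12
  No augmenting path remains.

Step 3: Verify this is maximum:
  Matching size 6 = min(|L|, |R|) = min(6, 7), which is an upper bound, so this matching is maximum.

Maximum matching: {(1,9), (2,7), (3,10), (4,8), (5,11), (6,12)}
Size: 6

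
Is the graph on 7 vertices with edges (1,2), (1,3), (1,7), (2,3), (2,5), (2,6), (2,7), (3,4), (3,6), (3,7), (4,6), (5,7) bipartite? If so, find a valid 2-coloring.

Step 1: Attempt 2-coloring using BFS:
  Start at vertex 1, assign color 0
  Color vertex 2 with color 1 (neighbor of 1)
  Color vertex 3 with color 1 (neighbor of 1)
  Color vertex 7 with color 1 (neighbor of 1)

Step 2: Conflict found! Vertices 2 and 3 are adjacent but have the same color.
This means the graph contains an odd cycle.

The graph is NOT bipartite.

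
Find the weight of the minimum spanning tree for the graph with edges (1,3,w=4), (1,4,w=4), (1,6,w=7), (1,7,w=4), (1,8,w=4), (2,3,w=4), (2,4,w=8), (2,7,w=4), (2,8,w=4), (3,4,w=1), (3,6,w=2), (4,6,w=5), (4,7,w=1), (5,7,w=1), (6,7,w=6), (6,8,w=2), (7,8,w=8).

Apply Kruskal's algorithm (sort edges by weight, add if no cycle):

Sorted edges by weight:
  (3,4) w=1
  (4,7) w=1
  (5,7) w=1
  (3,6) w=2
  (6,8) w=2
  (1,7) w=4
  (1,3) w=4
  (1,4) w=4
  (1,8) w=4
  (2,7) w=4
  (2,3) w=4
  (2,8) w=4
  (4,6) w=5
  (6,7) w=6
  (1,6) w=7
  (2,4) w=8
  (7,8) w=8

Add edge (3,4) w=1 -- no cycle. Running total: 1
Add edge (4,7) w=1 -- no cycle. Running total: 2
Add edge (5,7) w=1 -- no cycle. Running total: 3
Add edge (3,6) w=2 -- no cycle. Running total: 5
Add edge (6,8) w=2 -- no cycle. Running total: 7
Add edge (1,7) w=4 -- no cycle. Running total: 11
Skip edge (1,3) w=4 -- would create cycle
Skip edge (1,4) w=4 -- would create cycle
Skip edge (1,8) w=4 -- would create cycle
Add edge (2,7) w=4 -- no cycle. Running total: 15

MST edges: (3,4,w=1), (4,7,w=1), (5,7,w=1), (3,6,w=2), (6,8,w=2), (1,7,w=4), (2,7,w=4)
Total MST weight: 1 + 1 + 1 + 2 + 2 + 4 + 4 = 15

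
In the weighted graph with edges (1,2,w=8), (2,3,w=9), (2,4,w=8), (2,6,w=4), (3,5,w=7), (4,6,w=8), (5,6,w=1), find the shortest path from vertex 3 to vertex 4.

Step 1: Build adjacency list with weights:
  1: 2(w=8)
  2: 1(w=8), 3(w=9), 4(w=8), 6(w=4)
  3: 2(w=9), 5(w=7)
  4: 2(w=8), 6(w=8)
  5: 3(w=7), 6(w=1)
  6: 2(w=4), 4(w=8), 5(w=1)

Step 2: Apply Dijkstra's algorithm from vertex 3:
  Visit vertex 3 (distance=0)
    Update dist[2] = 9
    Update dist[5] = 7
  Visit vertex 5 (distance=7)
    Update dist[6] = 8
  Visit vertex 6 (distance=8)
    Update dist[4] = 16
  Visit vertex 2 (distance=9)
    Update dist[1] = 17
  Visit vertex 4 (distance=16)

Step 3: Shortest path: 3 -> 5 -> 6 -> 4
Total weight: 7 + 1 + 8 = 16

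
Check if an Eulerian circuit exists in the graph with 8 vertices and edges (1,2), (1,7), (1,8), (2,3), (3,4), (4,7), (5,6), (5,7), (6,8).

Step 1: Find the degree of each vertex:
  deg(1) = 3
  deg(2) = 2
  deg(3) = 2
  deg(4) = 2
  deg(5) = 2
  deg(6) = 2
  deg(7) = 3
  deg(8) = 2

Step 2: Count vertices with odd degree:
  Odd-degree vertices: 1, 7 (2 total)

Step 3: Apply Euler's theorem:
  - Eulerian circuit exists iff graph is connected and all vertices have even degree
  - Eulerian path exists iff graph is connected and has 0 or 2 odd-degree vertices

Graph is connected with exactly 2 odd-degree vertices (1, 7).
Eulerian path exists (starting and ending at the odd-degree vertices), but no Eulerian circuit.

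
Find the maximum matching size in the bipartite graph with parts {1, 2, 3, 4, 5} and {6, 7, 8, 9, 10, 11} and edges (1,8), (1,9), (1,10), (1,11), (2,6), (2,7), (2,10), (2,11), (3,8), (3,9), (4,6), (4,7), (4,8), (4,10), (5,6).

Step 1: List the neighbors of each left vertex:
  1: 8, 9, 10, 11
  2: 6, 7, 10, 11
  3: 8, 9
  4: 6, 7, 8, 10
  5: 6

Step 2: Greedily match left vertices, then look for augmenting paths:
  Match 1 -- 8
  Match 2 -- 10
  Match 3 -- 9
  Match 4 -- 7
  Match 5 -- 6
  No augmenting path remains.

Step 3: Verify this is maximum:
  Matching size 5 = min(|L|, |R|) = min(5, 6), which is an upper bound, so this matching is maximum.

Maximum matching: {(1,8), (2,10), (3,9), (4,7), (5,6)}
Size: 5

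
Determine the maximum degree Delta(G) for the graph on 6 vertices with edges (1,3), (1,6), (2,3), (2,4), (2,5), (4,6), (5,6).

Step 1: Count edges incident to each vertex:
  deg(1) = 2 (neighbors: 3, 6)
  deg(2) = 3 (neighbors: 3, 4, 5)
  deg(3) = 2 (neighbors: 1, 2)
  deg(4) = 2 (neighbors: 2, 6)
  deg(5) = 2 (neighbors: 2, 6)
  deg(6) = 3 (neighbors: 1, 4, 5)

Step 2: Find maximum:
  max(2, 3, 2, 2, 2, 3) = 3 (vertex 2)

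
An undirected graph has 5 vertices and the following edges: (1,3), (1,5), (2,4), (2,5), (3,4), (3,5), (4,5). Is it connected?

Step 1: Build adjacency list from edges:
  1: 3, 5
  2: 4, 5
  3: 1, 4, 5
  4: 2, 3, 5
  5: 1, 2, 3, 4

Step 2: Run BFS/DFS from vertex 1:
  Visited: {1, 3, 5, 4, 2}
  Reached 5 of 5 vertices

Step 3: All 5 vertices reached from vertex 1, so the graph is connected.
Answer: Yes, the graph is connected.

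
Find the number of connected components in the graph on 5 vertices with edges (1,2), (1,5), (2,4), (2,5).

Step 1: Build adjacency list from edges:
  1: 2, 5
  2: 1, 4, 5
  3: (none)
  4: 2
  5: 1, 2

Step 2: Run BFS/DFS from vertex 1:
  Visited: {1, 2, 5, 4}
  Reached 4 of 5 vertices

Step 3: Only 4 of 5 vertices reached. Graph is disconnected.
Connected components: {1, 2, 4, 5}, {3}
Number of connected components: 2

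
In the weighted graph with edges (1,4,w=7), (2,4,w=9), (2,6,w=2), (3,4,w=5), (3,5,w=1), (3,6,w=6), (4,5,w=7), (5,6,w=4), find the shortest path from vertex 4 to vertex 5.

Step 1: Build adjacency list with weights:
  1: 4(w=7)
  2: 4(w=9), 6(w=2)
  3: 4(w=5), 5(w=1), 6(w=6)
  4: 1(w=7), 2(w=9), 3(w=5), 5(w=7)
  5: 3(w=1), 4(w=7), 6(w=4)
  6: 2(w=2), 3(w=6), 5(w=4)

Step 2: Apply Dijkstra's algorithm from vertex 4:
  Visit vertex 4 (distance=0)
    Update dist[1] = 7
    Update dist[2] = 9
    Update dist[3] = 5
    Update dist[5] = 7
  Visit vertex 3 (distance=5)
    Update dist[5] = 6
    Update dist[6] = 11
  Visit vertex 5 (distance=6)
    Update dist[6] = 10

Step 3: Shortest path: 4 -> 3 -> 5
Total weight: 5 + 1 = 6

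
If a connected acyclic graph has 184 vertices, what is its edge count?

A tree on n vertices always has exactly n - 1 edges.
For n = 184: edges = 184 - 1 = 183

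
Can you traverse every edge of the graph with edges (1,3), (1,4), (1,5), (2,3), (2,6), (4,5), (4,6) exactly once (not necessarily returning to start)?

Step 1: Find the degree of each vertex:
  deg(1) = 3
  deg(2) = 2
  deg(3) = 2
  deg(4) = 3
  deg(5) = 2
  deg(6) = 2

Step 2: Count vertices with odd degree:
  Odd-degree vertices: 1, 4 (2 total)

Step 3: Apply Euler's theorem:
  - Eulerian circuit exists iff graph is connected and all vertices have even degree
  - Eulerian path exists iff graph is connected and has 0 or 2 odd-degree vertices

Graph is connected with exactly 2 odd-degree vertices (1, 4).
Eulerian path exists (starting and ending at the odd-degree vertices), but no Eulerian circuit.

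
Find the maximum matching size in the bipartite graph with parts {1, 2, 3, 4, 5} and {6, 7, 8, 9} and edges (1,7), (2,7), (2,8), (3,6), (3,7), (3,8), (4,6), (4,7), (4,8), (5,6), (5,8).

Step 1: List the neighbors of each left vertex:
  1: 7
  2: 7, 8
  3: 6, 7, 8
  4: 6, 7, 8
  5: 6, 8

Step 2: Greedily match left vertices, then look for augmenting paths:
  Match 1 -- 7
  Match 2 -- 8
  Match 3 -- 6
  No augmenting path remains.

Step 3: Verify this is maximum:
  Matching has size 3. The vertex set {6, 7, 8} covers every edge and has size 3; any matching has at most one edge per cover vertex, so 3 is maximum (König's theorem).

Maximum matching: {(1,7), (2,8), (3,6)}
Size: 3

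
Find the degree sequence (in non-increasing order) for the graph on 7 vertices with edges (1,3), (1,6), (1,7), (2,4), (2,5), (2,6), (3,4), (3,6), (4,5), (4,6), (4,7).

Step 1: Count edges incident to each vertex:
  deg(1) = 3 (neighbors: 3, 6, 7)
  deg(2) = 3 (neighbors: 4, 5, 6)
  deg(3) = 3 (neighbors: 1, 4, 6)
  deg(4) = 5 (neighbors: 2, 3, 5, 6, 7)
  deg(5) = 2 (neighbors: 2, 4)
  deg(6) = 4 (neighbors: 1, 2, 3, 4)
  deg(7) = 2 (neighbors: 1, 4)

Step 2: Sort degrees in non-increasing order:
  Degrees: [3, 3, 3, 5, 2, 4, 2] -> sorted: [5, 4, 3, 3, 3, 2, 2]

Degree sequence: [5, 4, 3, 3, 3, 2, 2]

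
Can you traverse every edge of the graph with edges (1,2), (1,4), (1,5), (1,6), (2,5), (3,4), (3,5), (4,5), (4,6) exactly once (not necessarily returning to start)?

Step 1: Find the degree of each vertex:
  deg(1) = 4
  deg(2) = 2
  deg(3) = 2
  deg(4) = 4
  deg(5) = 4
  deg(6) = 2

Step 2: Count vertices with odd degree:
  All vertices have even degree (0 odd-degree vertices)

Step 3: Apply Euler's theorem:
  - Eulerian circuit exists iff graph is connected and all vertices have even degree
  - Eulerian path exists iff graph is connected and has 0 or 2 odd-degree vertices

Graph is connected with 0 odd-degree vertices.
Both Eulerian circuit and Eulerian path exist.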